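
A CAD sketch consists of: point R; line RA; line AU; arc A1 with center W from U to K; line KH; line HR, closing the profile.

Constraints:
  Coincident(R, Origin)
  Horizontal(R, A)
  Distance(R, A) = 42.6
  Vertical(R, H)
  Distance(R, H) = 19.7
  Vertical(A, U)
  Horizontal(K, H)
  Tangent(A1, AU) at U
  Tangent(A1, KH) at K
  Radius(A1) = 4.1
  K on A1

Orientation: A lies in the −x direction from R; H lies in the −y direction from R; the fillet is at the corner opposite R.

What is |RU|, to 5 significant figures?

45.367

The virtual corner opposite R is at (-42.600, -19.700). Since A1 is tangent to AU there, WU ⟂ AU and tangency of A1 to KH means the radius WK is perpendicular to KH, with radius 4.1, so the center W sits 4.1 in from both sides at W = (-38.500, -15.600). That places the tangent points at U = (-42.600, -15.600) on AU and K = (-38.500, -19.700) on KH. Then |RU| = |U − R| = 45.367.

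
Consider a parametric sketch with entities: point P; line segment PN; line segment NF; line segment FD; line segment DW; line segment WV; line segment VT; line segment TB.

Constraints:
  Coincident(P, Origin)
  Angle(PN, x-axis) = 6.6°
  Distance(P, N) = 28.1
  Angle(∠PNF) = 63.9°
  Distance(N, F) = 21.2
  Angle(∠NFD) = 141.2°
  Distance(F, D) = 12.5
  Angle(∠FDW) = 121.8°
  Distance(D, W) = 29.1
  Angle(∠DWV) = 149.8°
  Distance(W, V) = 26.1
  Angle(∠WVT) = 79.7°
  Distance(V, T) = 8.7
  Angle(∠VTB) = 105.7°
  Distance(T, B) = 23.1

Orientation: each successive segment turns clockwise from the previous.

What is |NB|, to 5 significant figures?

36.199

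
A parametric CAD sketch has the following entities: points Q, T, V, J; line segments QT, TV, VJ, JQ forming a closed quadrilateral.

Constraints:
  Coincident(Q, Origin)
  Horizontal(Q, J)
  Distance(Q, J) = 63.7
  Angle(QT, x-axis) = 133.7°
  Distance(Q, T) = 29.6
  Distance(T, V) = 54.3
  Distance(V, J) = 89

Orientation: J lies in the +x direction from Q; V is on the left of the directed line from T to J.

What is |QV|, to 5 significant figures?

68.728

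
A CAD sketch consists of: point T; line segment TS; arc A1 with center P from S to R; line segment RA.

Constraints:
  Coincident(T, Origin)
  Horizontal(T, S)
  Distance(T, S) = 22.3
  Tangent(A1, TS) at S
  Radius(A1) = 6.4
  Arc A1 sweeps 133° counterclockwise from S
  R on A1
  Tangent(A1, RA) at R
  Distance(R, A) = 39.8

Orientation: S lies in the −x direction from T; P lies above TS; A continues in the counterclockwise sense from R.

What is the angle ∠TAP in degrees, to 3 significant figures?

14.4°

On A1, S sits at bearing -90° from P; a 133° counterclockwise sweep puts R at bearing 43°, so R = P + 6.4·(cos 43°, sin 43°) = (-17.6, 10.8). A1 meets RA tangentially, so PR is at right angles to RA, so RA runs along (−sin 43°, cos 43°); with |RA| = 39.8, A = (-44.8, 39.9). Then cos ∠TAP = AT·AP / (|AT||AP|), giving 14.4°.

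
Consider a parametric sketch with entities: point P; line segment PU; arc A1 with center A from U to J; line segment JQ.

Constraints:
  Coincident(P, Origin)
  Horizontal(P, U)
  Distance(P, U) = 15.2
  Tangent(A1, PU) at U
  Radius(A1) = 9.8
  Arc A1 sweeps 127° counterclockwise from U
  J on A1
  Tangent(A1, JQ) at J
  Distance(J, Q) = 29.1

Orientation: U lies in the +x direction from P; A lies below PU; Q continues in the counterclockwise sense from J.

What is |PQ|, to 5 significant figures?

46.211

On A1, U sits at bearing 90° from A; a 127° counterclockwise sweep puts J at bearing 217°, so J = A + 9.8·(cos 217°, sin 217°) = (7.3734, -15.698). A1 meets JQ tangentially, so AJ is at right angles to JQ, so JQ runs along (−sin 217°, cos 217°); with |JQ| = 29.1, Q = (24.886, -38.938). Then |PQ| = |Q − P| = 46.211.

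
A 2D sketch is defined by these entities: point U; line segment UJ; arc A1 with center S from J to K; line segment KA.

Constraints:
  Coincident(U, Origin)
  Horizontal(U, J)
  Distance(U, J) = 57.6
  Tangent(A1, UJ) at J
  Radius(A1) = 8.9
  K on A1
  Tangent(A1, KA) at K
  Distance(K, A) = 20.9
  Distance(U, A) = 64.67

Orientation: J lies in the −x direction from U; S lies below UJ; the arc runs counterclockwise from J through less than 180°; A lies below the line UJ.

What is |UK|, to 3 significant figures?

66.8

U is at the origin; UJ is horizontal with |UJ| = 57.6 and J on the −x side, so J = (-57.6, 0.00). The tangent condition forces SJ to be normal to UJ, so S = J + (0, -8.9) = (-57.6, -8.90). Since SK ⟂ KA (tangency), |SA| = √(8.9² + 20.9²) = 22.7 regardless of where K sits on A1. So A lies on both circle(U, 64.67) and circle(S, 22.7); the below-UJ intersection is A = (-56.4, -31.6). K is the foot of the tangent from A: K = (-65.6, -12.8).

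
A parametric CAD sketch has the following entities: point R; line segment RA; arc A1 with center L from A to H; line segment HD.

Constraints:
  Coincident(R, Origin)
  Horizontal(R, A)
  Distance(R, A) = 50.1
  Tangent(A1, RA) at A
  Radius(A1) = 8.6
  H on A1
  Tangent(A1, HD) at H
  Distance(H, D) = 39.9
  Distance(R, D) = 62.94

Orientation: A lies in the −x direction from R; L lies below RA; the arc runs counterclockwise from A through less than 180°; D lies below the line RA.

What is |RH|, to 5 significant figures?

59.142

Checks: R.y = 0.00, A.y = 0.00 ✓; |RA| = 50.10 ✓; |LH| = 8.600 ✓; ∠(LH, HD) = 90.00° ✓; |HD| = 39.90 ✓; |RD| = 62.94 ✓.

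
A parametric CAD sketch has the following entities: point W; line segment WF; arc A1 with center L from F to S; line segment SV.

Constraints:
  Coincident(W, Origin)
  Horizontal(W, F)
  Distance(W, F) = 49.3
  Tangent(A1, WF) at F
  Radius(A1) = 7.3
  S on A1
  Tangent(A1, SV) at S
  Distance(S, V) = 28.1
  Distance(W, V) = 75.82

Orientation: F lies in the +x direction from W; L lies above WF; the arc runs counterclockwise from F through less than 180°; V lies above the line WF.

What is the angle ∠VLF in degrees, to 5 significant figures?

131.60°

Checks: |LS| = 7.300 ✓; ∠(LS, SV) = 90.00° ✓; |SV| = 28.10 ✓; |WV| = 75.82 ✓.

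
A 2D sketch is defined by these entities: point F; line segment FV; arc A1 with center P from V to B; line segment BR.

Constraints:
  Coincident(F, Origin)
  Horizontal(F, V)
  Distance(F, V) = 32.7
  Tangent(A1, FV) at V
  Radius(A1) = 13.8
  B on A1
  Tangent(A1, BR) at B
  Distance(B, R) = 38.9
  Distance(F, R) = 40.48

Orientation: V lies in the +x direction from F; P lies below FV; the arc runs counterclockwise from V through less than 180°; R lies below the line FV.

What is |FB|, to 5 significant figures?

21.877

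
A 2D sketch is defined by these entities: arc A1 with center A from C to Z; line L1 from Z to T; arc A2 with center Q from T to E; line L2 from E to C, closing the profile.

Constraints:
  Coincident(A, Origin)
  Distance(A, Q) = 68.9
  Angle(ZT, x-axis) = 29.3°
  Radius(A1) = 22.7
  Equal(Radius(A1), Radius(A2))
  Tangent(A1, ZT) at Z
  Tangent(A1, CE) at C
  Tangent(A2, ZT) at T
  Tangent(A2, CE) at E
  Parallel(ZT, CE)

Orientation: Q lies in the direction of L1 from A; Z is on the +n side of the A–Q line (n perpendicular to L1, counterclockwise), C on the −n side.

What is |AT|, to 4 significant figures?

72.54

The slot axis is L1's direction at 29.3°, so u = (cos 29.3°, sin 29.3°) = (0.8721, 0.4894) and n = (−sin 29.3°, cos 29.3°) = (-0.4894, 0.8721). A is at the origin and Q lies 68.9 along u from A, so Q = 68.9·u = (60.09, 33.72). Tangency of A1 to both parallel lines with radius 22.7 puts Z and C at A ± 22.7·n: Z = (-11.11, 19.80), C = (11.11, -19.80). Equal radii place T and E the same way about Q: T = Q + 22.7·n = (48.98, 53.51), E = Q − 22.7·n = (71.19, 13.92). Then |AT| = |T − A| = 72.54.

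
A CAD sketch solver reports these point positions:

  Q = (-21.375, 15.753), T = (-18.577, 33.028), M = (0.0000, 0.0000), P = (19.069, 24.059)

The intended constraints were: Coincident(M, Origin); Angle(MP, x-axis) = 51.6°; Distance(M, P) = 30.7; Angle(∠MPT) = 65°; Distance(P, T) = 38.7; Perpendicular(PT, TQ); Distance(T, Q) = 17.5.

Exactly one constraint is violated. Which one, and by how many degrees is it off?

Perpendicular(PT, TQ) — off by 4.20°.

M = (0.00, 0.00) ✓; MP at 51.60° ✓; |MP| = 30.70 ✓; ∠MPT = 65.00° ✓; |PT| = 38.70 ✓; ∠(PT, TQ) = 94.20° ✗; |TQ| = 17.50 ✓.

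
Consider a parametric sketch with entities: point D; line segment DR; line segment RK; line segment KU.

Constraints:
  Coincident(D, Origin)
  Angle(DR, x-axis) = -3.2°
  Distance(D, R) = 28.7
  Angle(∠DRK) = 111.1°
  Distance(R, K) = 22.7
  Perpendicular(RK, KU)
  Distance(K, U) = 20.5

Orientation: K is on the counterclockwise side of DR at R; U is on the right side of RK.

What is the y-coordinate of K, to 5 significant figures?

19.087

D is at the origin; DR runs at -3.2° with length 28.7, so R = 28.7·(cos -3.2°, sin -3.2°) = (28.655, -1.6021). ∠DRK = 111.1°, so RK runs at -3.2° + (180° − 111.1°) = 65.700° from the x-axis; with |RK| = 22.7, K = R + 22.7·(cos 65.700°, sin 65.700°) = (37.997, 19.087). So K.y = 19.087.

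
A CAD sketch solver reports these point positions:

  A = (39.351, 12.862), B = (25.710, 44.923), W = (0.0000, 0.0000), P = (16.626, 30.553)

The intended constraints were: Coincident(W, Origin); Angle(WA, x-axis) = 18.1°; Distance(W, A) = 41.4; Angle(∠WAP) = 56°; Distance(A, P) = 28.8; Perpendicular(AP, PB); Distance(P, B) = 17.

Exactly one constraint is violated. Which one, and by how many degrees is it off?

Perpendicular(AP, PB) — off by 5.60°.

W = (0.00, 0.00) ✓; WA at 18.10° ✓; |WA| = 41.40 ✓; ∠WAP = 56.00° ✓; |AP| = 28.80 ✓; ∠(AP, PB) = 84.40° ✗; |PB| = 17.00 ✓.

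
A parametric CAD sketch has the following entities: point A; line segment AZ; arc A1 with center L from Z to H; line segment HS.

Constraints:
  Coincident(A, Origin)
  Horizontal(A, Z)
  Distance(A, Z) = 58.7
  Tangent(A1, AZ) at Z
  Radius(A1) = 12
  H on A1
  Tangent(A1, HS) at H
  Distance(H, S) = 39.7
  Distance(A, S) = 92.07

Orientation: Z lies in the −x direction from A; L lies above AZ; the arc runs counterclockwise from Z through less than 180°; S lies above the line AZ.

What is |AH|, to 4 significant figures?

54.20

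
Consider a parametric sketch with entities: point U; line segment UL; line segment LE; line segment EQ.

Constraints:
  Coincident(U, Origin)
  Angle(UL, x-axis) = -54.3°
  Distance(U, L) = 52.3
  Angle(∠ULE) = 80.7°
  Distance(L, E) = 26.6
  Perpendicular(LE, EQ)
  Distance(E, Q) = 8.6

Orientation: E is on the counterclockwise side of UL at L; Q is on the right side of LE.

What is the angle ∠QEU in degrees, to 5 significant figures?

160.63°

U is at the origin; UL runs at -54.3° with length 52.3, so L = 52.3·(cos -54.3°, sin -54.3°) = (30.519, -42.472). ∠ULE = 80.7°, so LE runs at -54.3° + (180° − 80.7°) = 45.000° from the x-axis; with |LE| = 26.6, E = L + 26.6·(cos 45.000°, sin 45.000°) = (49.328, -23.663). The perpendicularity gives EQ at right angles to LE; with |EQ| = 8.6 on the right of LE, Q = E + 8.6·(0.70711, -0.70711) = (55.409, -29.744). Then cos ∠QEU = EQ·EU / (|EQ||EU|), giving 160.63°.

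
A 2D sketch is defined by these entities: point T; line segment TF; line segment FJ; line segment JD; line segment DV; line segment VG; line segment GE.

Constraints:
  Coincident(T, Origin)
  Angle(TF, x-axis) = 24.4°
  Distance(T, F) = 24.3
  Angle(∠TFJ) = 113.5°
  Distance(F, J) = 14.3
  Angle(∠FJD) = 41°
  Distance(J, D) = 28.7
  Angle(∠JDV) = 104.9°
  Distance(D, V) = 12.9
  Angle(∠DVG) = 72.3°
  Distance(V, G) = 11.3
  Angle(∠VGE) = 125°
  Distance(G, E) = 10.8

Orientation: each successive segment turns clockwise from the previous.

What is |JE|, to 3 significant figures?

15.2

∠DVG = 72.3° gives VG at -3.90° from the x-axis; with |VG| = 11.3, G = (12.2, 12.8). ∠VGE = 125.0° gives GE at -58.9° from the x-axis; with |GE| = 10.8, E = (17.8, 3.51). Then |JE| = |E − J| = 15.2.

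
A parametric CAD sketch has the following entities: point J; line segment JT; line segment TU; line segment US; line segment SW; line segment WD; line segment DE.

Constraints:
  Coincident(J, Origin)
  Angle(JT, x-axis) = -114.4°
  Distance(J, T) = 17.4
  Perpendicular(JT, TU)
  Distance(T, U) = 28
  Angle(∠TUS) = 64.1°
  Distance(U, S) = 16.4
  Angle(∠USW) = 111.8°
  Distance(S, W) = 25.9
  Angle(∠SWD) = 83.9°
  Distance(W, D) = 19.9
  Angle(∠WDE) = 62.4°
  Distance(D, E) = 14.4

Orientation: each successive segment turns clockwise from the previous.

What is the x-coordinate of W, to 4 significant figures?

2.692

J is at the origin; JT runs at -114.4° with length 17.4, so T = (-7.188, -15.85). JT ⟂ TU, so TU runs at 155.6°; with |TU| = 28.0, U = (-32.69, -4.279). ∠TUS = 64.1° gives US at 39.70° from the x-axis; with |US| = 16.4, S = (-20.07, 6.197). ∠USW = 111.8° gives SW at -28.50° from the x-axis; with |SW| = 25.9, W = (2.692, -6.162). So W.x = 2.692.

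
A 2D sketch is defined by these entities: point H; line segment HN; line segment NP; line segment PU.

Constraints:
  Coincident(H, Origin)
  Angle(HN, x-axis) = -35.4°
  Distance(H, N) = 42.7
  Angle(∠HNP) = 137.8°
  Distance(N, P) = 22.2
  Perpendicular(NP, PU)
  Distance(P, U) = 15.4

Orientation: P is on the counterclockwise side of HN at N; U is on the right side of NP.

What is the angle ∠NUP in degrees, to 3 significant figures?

55.3°

H is at the origin; HN runs at -35.4° with length 42.7, so N = 42.7·(cos -35.4°, sin -35.4°) = (34.8, -24.7). ∠HNP = 137.8°, so NP runs at -35.4° + (180° − 137.8°) = 6.80° from the x-axis; with |NP| = 22.2, P = N + 22.2·(cos 6.80°, sin 6.80°) = (56.8, -22.1). NP ⟂ PU; with |PU| = 15.4 on the right of NP, U = P + 15.4·(0.118, -0.993) = (58.7, -37.4). Then cos ∠NUP = UN·UP / (|UN||UP|), giving 55.3°.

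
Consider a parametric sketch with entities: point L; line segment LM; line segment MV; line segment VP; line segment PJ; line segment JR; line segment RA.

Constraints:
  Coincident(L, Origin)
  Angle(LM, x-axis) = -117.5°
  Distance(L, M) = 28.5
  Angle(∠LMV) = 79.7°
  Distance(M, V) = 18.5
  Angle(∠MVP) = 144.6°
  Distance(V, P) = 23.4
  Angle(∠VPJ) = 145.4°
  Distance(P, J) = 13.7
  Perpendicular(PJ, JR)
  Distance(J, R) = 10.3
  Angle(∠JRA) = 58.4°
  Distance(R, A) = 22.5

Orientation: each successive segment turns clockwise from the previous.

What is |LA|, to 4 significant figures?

37.81

L is at the origin; LM runs at -117.5° with length 28.5, so M = (-13.16, -25.28). ∠LMV = 79.7° gives MV at 142.2° from the x-axis; with |MV| = 18.5, V = (-27.78, -13.94). ∠MVP = 144.6° gives VP at 106.8° from the x-axis; with |VP| = 23.4, P = (-34.54, 8.460). ∠VPJ = 145.4° gives PJ at 72.20° from the x-axis; with |PJ| = 13.7, J = (-30.35, 21.50). PJ is perpendicular to JR, so JR runs at -17.80°; with |JR| = 10.3, R = (-20.55, 18.36). ∠JRA = 58.4° gives RA at -139.4° from the x-axis; with |RA| = 22.5, A = (-37.63, 3.713). Then |LA| = |A − L| = 37.81.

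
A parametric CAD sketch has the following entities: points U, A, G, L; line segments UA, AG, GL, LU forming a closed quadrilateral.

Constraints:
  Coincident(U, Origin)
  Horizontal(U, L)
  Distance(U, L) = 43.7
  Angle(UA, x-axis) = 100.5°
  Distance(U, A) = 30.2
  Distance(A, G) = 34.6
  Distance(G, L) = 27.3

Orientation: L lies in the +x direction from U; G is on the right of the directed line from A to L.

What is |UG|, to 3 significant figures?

16.8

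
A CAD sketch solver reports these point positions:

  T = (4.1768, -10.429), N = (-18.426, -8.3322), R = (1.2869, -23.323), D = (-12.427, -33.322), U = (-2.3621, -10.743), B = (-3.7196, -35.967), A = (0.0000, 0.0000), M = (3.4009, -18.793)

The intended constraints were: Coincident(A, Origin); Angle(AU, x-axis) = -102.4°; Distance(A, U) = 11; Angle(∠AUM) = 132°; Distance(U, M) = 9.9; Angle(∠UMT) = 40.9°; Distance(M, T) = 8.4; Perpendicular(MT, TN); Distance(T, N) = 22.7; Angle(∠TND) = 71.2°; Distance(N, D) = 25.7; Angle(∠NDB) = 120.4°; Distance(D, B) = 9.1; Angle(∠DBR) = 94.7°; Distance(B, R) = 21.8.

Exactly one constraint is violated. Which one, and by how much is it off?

Distance(B, R) = 21.8 — off by 8.20.

A = (0.00, 0.00) ✓; AU at -102.4° ✓; |AU| = 11.00 ✓; ∠AUM = 132.0° ✓; |UM| = 9.900 ✓; ∠UMT = 40.90° ✓; |MT| = 8.400 ✓; ∠(MT, TN) = 90.00° ✓; |TN| = 22.70 ✓; ∠TND = 71.20° ✓; |ND| = 25.70 ✓; ∠NDB = 120.4° ✓; |DB| = 9.100 ✓; ∠DBR = 94.70° ✓; |BR| = 13.60 ✗.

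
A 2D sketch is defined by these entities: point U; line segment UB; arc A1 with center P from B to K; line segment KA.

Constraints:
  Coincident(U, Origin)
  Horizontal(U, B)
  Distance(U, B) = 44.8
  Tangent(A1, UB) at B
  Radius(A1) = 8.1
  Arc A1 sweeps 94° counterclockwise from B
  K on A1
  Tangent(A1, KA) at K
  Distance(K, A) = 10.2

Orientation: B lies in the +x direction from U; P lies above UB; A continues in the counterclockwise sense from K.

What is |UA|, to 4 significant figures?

55.47

U is at the origin; UB is horizontal with |UB| = 44.8 and B on the +x side, so B = (44.80, 0.000). Since A1 is tangent to UB there, PB ⟂ UB, so P = B + (0, 8.1) = (44.80, 8.100). On A1, B sits at bearing -90° from P; a 94° counterclockwise sweep puts K at bearing 4°, so K = P + 8.1·(cos 4°, sin 4°) = (52.88, 8.665). Since A1 is tangent to KA there, PK ⟂ KA, so KA runs along (−sin 4°, cos 4°); with |KA| = 10.2, A = (52.17, 18.84). Then |UA| = |A − U| = 55.47.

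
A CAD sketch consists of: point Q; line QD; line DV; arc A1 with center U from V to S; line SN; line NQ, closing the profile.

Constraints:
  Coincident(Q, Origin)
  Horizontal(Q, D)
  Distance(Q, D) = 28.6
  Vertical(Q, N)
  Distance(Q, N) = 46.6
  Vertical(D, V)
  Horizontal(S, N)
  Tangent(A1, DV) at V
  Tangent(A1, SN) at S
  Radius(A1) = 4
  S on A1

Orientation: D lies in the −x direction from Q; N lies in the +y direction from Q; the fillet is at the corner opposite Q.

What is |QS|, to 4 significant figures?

52.69

Q is at the origin; QD is horizontal with |QD| = 28.6 and D on the −x side, so D = (-28.60, 0.000). QN is vertical with |QN| = 46.6 and N on the +y side, so N = (0.000, 46.60). The virtual corner opposite Q is at (-28.60, 46.60). A1 meets DV tangentially, so UV is at right angles to DV and A1 meets SN tangentially, so US is at right angles to SN, with radius 4.0, so the center U sits 4.0 in from both sides at U = (-24.60, 42.60). That places the tangent points at V = (-28.60, 42.60) on DV and S = (-24.60, 46.60) on SN. Then |QS| = |S − Q| = 52.69.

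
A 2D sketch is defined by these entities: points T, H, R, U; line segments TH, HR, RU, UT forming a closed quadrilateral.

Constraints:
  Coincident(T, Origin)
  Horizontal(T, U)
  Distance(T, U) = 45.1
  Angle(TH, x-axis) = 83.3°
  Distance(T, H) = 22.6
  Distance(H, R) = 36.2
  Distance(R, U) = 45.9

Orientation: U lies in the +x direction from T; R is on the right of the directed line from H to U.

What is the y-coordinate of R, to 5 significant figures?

-13.730

T is at the origin; T and U share the same y with |TU| = 45.1 and U in +x, so U = (45.1, 0). TH runs at 83.3° with |TH| = 22.6, so H = (2.6368, 22.446). R is determined by |HR| = 36.2 and |RU| = 45.9 together: it lies at the intersection of circle(H, 36.2) and circle(U, 45.9). With |HU| = 48.031, the foot of the radical line on HU is 15.725 from H and the perpendicular offset is √(36.2² − 15.725²) = 32.606. Taking the right-of-HU solution: R = (1.3015, -13.730).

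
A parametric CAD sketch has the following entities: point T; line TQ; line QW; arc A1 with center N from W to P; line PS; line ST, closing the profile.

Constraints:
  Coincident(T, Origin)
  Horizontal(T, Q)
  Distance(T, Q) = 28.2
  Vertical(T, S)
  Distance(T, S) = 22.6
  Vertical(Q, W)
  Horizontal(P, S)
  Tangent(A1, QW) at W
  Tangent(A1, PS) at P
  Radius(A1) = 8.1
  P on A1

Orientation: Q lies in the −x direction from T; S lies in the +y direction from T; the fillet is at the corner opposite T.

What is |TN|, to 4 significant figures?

24.78

T is at the origin; T and Q share the same y with |TQ| = 28.2 and Q on the −x side, so Q = (-28.20, 0.000). T and S share the same x with |TS| = 22.6 and S on the +y side, so S = (0.000, 22.60). The virtual corner opposite T is at (-28.20, 22.60). A1 meets QW tangentially, so NW is at right angles to QW and the tangent condition forces NP to be normal to PS, with radius 8.1, so the center N sits 8.1 in from both sides at N = (-20.10, 14.50). Then |TN| = |N − T| = 24.78.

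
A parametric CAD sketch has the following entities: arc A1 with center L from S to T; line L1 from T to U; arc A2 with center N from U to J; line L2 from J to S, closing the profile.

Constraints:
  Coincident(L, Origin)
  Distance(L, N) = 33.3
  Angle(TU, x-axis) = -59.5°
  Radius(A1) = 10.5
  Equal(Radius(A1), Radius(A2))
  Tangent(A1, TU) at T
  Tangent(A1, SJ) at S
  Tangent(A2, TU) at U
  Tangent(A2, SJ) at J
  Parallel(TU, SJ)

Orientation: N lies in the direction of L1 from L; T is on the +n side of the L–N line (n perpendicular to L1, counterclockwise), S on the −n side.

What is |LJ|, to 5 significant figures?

34.916

The slot axis is L1's direction at -59.5°, so u = (cos -59.5°, sin -59.5°) = (0.50754, -0.86163) and n = (−sin -59.5°, cos -59.5°) = (0.86163, 0.50754). L is at the origin and N lies 33.3 along u from L, so N = 33.3·u = (16.901, -28.692). Tangency of A1 to both parallel lines with radius 10.5 puts T and S at L ± 10.5·n: T = (9.0471, 5.3292), S = (-9.0471, -5.3292). Equal radii place U and J the same way about N: U = N + 10.5·n = (25.948, -23.363), J = N − 10.5·n = (7.8539, -34.021). Then |LJ| = |J − L| = 34.916.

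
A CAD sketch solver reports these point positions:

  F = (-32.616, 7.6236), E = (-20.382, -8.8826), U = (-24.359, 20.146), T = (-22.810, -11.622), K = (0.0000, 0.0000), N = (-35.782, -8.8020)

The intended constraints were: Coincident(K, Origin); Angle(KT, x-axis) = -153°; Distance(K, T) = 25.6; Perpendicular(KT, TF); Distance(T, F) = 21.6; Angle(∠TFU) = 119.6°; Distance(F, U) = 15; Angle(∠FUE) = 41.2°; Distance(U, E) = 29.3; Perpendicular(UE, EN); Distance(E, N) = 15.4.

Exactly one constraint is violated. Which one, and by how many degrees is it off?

Perpendicular(UE, EN) — off by 8.10°.

K = (0.00, 0.00) ✓; KT at -153.0° ✓; |KT| = 25.60 ✓; ∠(KT, TF) = 90.00° ✓; |TF| = 21.60 ✓; ∠TFU = 119.6° ✓; |FU| = 15.00 ✓; ∠FUE = 41.20° ✓; |UE| = 29.30 ✓; ∠(UE, EN) = 98.10° ✗; |EN| = 15.40 ✓.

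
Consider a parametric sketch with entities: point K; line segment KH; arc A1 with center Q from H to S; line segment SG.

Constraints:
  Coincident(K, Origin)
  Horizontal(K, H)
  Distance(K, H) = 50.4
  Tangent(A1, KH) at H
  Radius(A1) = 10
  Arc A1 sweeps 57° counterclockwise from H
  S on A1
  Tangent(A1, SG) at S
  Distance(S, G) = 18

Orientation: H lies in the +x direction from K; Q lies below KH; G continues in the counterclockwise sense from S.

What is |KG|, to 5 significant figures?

37.730

K is at the origin; KH is horizontal with |KH| = 50.4 and H on the +x side, so H = (50.400, 0.0000). Tangency of A1 to KH means the radius QH is perpendicular to KH, so Q = H + (0, -10) = (50.400, -10.000). On A1, H sits at bearing 90° from Q; a 57° counterclockwise sweep puts S at bearing 147°, so S = Q + 10.0·(cos 147°, sin 147°) = (42.013, -4.5536). A1 meets SG tangentially, so QS is at right angles to SG, so SG runs along (−sin 147°, cos 147°); with |SG| = 18.0, G = (32.210, -19.650). Then |KG| = |G − K| = 37.730.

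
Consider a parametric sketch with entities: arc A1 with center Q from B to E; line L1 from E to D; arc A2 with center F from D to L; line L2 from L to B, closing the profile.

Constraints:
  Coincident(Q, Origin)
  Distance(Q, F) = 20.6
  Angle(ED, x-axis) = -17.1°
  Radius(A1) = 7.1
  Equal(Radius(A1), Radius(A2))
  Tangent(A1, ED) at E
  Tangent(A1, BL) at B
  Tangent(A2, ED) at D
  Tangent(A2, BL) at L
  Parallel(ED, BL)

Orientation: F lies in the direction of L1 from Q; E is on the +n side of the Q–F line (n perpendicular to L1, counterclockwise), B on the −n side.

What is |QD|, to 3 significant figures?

21.8

The slot axis is L1's direction at -17.1°, so u = (cos -17.1°, sin -17.1°) = (0.956, -0.294) and n = (−sin -17.1°, cos -17.1°) = (0.294, 0.956). Q is at the origin and F lies 20.6 along u from Q, so F = 20.6·u = (19.7, -6.06). Tangency of A1 to both parallel lines with radius 7.1 puts E and B at Q ± 7.1·n: E = (2.09, 6.79), B = (-2.09, -6.79). Equal radii place D and L the same way about F: D = F + 7.1·n = (21.8, 0.729), L = F − 7.1·n = (17.6, -12.8). Then |QD| = |D − Q| = 21.8.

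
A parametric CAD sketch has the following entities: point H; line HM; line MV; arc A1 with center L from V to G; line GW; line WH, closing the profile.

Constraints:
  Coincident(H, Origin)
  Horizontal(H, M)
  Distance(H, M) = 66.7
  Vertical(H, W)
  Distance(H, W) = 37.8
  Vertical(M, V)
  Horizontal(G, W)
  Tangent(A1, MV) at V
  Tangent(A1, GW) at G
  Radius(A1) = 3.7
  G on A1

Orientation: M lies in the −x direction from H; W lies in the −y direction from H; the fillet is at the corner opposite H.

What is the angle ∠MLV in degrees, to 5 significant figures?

83.807°

The virtual corner opposite H is at (-66.700, -37.800). Since A1 is tangent to MV there, LV ⟂ MV and the tangent condition forces LG to be normal to GW, with radius 3.7, so the center L sits 3.7 in from both sides at L = (-63.000, -34.100). That places the tangent points at V = (-66.700, -34.100) on MV and G = (-63.000, -37.800) on GW. Then cos ∠MLV = LM·LV / (|LM||LV|), giving 83.807°.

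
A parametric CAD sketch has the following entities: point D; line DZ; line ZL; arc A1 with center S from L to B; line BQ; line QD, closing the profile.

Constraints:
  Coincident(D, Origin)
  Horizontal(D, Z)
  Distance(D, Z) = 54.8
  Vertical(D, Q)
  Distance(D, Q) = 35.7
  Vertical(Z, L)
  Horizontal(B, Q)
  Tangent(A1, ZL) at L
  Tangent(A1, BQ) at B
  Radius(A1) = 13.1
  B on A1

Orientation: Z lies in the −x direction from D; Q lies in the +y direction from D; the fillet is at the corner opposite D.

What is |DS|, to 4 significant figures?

47.43

D is at the origin; D and Z share the same y with |DZ| = 54.8 and Z on the −x side, so Z = (-54.80, 0.000). DQ is vertical with |DQ| = 35.7 and Q on the +y side, so Q = (0.000, 35.70). The virtual corner opposite D is at (-54.80, 35.70). Since A1 is tangent to ZL there, SL ⟂ ZL and since A1 is tangent to BQ there, SB ⟂ BQ, with radius 13.1, so the center S sits 13.1 in from both sides at S = (-41.70, 22.60). Then |DS| = |S − D| = 47.43.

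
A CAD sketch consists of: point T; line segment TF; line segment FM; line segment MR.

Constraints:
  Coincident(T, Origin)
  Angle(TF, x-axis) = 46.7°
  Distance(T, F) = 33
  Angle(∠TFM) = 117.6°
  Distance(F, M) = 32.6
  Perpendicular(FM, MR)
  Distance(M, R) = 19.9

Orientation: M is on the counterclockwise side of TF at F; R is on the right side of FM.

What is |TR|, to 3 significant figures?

68.6

∠TFM = 117.6°, so FM runs at 46.7° + (180° − 117.6°) = 109° from the x-axis; with |FM| = 32.6, M = F + 32.6·(cos 109°, sin 109°) = (12.0, 54.8). FM is perpendicular to MR; with |MR| = 19.9 on the right of FM, R = M + 19.9·(0.945, 0.327) = (30.8, 61.3). Then |TR| = |R − T| = 68.6.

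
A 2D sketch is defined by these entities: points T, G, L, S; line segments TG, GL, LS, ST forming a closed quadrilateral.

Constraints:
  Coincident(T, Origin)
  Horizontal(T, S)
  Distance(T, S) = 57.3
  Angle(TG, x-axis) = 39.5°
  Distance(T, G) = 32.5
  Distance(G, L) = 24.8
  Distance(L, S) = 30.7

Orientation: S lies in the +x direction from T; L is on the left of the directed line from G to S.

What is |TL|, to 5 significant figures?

56.528

T is at the origin; TS is horizontal with |TS| = 57.3 and S in +x, so S = (57.3, 0). TG runs at 39.5° with |TG| = 32.5, so G = (25.078, 20.673). L is determined by |GL| = 24.8 and |LS| = 30.7 together: it lies at the intersection of circle(G, 24.8) and circle(S, 30.7). With |GS| = 38.283, the foot of the radical line on GS is 14.865 from G and the perpendicular offset is √(24.8² − 14.865²) = 19.851. Taking the left-of-GS solution: L = (48.309, 29.354).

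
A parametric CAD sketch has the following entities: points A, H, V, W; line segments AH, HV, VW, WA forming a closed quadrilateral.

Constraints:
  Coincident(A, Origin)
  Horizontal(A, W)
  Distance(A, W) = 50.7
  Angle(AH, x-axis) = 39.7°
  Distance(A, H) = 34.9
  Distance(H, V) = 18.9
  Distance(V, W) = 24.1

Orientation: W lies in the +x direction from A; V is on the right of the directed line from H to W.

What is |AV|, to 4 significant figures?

27.05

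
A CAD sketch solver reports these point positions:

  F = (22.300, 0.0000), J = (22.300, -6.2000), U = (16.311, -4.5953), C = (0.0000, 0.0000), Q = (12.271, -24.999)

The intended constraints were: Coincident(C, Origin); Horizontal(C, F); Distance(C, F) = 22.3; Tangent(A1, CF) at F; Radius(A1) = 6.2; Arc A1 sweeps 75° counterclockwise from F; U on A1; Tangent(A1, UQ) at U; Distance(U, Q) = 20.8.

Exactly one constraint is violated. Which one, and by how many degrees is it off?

Tangent(A1, UQ) at U — off by 3.80°.

C = (0.00, 0.00) ✓; C.y = 0.00, F.y = 0.00 ✓; |CF| = 22.30 ✓; ∠(JF, FC) = 90.00° ✓; |JF| = 6.200 ✓; bearing(J→U) − bearing(J→F) = 75.00° ✓; |JU| = 6.200 ✓; ∠(JU, UQ) = 86.20° ✗; |UQ| = 20.80 ✓.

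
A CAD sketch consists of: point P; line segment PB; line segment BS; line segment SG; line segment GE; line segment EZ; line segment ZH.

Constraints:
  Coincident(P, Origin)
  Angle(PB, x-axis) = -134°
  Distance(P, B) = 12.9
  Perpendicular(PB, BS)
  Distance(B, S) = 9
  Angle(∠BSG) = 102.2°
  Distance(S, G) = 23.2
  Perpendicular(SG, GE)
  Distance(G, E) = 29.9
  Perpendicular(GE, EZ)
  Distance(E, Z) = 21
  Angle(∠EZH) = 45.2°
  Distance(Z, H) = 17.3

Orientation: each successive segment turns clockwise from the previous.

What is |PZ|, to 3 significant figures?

20.3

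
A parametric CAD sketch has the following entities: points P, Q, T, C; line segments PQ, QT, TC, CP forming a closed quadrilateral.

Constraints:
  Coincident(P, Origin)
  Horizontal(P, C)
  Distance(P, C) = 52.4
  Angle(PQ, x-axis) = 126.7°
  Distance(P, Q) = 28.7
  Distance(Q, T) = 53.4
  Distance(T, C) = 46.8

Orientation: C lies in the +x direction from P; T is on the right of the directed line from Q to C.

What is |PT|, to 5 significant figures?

24.900

P is at the origin; PC is horizontal with |PC| = 52.4 and C in +x, so C = (52.4, 0). PQ runs at 126.7° with |PQ| = 28.7, so Q = (-17.152, 23.011). T is determined by |QT| = 53.4 and |TC| = 46.8 together: it lies at the intersection of circle(Q, 53.4) and circle(C, 46.8). With |QC| = 73.260, the foot of the radical line on QC is 41.143 from Q and the perpendicular offset is √(53.4² − 41.143²) = 34.041. Taking the right-of-QC solution: T = (11.217, -22.230).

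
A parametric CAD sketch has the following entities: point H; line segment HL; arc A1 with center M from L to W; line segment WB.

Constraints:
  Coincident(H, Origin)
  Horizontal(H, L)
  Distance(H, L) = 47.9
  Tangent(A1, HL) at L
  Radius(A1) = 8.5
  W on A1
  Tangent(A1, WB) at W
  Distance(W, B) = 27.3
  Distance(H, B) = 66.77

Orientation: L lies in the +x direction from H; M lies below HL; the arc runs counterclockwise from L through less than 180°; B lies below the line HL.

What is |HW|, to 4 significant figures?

43.01

H is at the origin; HL is horizontal with |HL| = 47.9 and L on the +x side, so L = (47.90, 0.000). Since A1 is tangent to HL there, ML ⟂ HL, so M = L + (0, -8.5) = (47.90, -8.500). Since MW ⟂ WB (tangency), |MB| = √(8.5² + 27.3²) = 28.59 regardless of where W sits on A1. So B lies on both circle(H, 66.77) and circle(M, 28.59); the below-HL intersection is B = (56.35, -35.81). W is the foot of the tangent from B: W = (40.89, -13.31).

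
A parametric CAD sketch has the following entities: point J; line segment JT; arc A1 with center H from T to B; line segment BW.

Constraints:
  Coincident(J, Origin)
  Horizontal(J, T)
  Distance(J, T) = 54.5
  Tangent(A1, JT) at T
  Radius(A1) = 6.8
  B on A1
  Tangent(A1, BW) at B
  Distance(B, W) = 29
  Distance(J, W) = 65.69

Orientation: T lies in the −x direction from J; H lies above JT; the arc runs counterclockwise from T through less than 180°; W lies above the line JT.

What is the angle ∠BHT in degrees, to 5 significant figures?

103.31°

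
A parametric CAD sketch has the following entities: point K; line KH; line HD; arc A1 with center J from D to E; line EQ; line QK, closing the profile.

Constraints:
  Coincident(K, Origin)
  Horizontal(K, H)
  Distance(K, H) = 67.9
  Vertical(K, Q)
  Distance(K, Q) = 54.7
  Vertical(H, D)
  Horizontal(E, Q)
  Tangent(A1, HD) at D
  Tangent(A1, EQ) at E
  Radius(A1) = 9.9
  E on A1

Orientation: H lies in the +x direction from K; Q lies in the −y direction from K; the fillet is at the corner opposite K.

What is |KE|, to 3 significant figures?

79.7

K is at the origin; K and H share the same y with |KH| = 67.9 and H on the +x side, so H = (67.9, 0.00). K and Q share the same x with |KQ| = 54.7 and Q on the −y side, so Q = (0.00, -54.7). The virtual corner opposite K is at (67.9, -54.7). The tangent condition forces JD to be normal to HD and A1 meets EQ tangentially, so JE is at right angles to EQ, with radius 9.9, so the center J sits 9.9 in from both sides at J = (58.0, -44.8). That places the tangent points at D = (67.9, -44.8) on HD and E = (58.0, -54.7) on EQ. Then |KE| = |E − K| = 79.7.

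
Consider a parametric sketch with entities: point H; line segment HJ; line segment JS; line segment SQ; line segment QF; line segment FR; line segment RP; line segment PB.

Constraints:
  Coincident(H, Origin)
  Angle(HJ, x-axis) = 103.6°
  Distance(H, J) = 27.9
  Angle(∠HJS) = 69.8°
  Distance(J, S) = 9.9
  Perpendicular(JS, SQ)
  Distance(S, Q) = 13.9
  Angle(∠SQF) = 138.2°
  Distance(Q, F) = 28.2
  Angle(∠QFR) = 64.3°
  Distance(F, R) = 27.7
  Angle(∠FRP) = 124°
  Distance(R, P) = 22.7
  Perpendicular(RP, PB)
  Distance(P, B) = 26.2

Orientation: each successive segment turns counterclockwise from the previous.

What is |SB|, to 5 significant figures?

6.9604

H is at the origin; HJ runs at 103.6° with length 27.9, so J = (-6.5605, 27.118). ∠HJS = 69.8° gives JS at -146.20° from the x-axis; with |JS| = 9.9, S = (-14.787, 21.610). JS ⟂ SQ, so SQ runs at -56.200°; with |SQ| = 13.9, Q = (-7.0547, 10.060). ∠SQF = 138.2° gives QF at -14.400° from the x-axis; with |QF| = 28.2, F = (20.259, 3.0466). ∠QFR = 64.3° gives FR at 101.30° from the x-axis; with |FR| = 27.7, R = (14.832, 30.210). ∠FRP = 124.0° gives RP at 157.30° from the x-axis; with |RP| = 22.7, P = (-6.1100, 38.970). The perpendicularity gives PB at right angles to RP, so PB runs at -112.70°; with |PB| = 26.2, B = (-16.221, 14.799). Then |SB| = |B − S| = 6.9604.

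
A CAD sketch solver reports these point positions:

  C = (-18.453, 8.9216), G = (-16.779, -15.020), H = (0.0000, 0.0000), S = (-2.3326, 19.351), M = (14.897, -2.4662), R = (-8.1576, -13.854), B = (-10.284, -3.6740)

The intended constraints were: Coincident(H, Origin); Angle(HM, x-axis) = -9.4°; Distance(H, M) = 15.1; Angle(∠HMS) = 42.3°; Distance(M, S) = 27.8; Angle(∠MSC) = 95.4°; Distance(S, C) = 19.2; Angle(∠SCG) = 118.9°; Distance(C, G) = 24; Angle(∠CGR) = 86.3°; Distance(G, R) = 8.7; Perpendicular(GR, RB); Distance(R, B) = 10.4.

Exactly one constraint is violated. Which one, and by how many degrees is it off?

Perpendicular(GR, RB) — off by 4.10°.

H = (0.00, 0.00) ✓; HM at -9.400° ✓; |HM| = 15.10 ✓; ∠HMS = 42.30° ✓; |MS| = 27.80 ✓; ∠MSC = 95.40° ✓; |SC| = 19.20 ✓; ∠SCG = 118.9° ✓; |CG| = 24.00 ✓; ∠CGR = 86.30° ✓; |GR| = 8.700 ✓; ∠(GR, RB) = 94.10° ✗; |RB| = 10.40 ✓.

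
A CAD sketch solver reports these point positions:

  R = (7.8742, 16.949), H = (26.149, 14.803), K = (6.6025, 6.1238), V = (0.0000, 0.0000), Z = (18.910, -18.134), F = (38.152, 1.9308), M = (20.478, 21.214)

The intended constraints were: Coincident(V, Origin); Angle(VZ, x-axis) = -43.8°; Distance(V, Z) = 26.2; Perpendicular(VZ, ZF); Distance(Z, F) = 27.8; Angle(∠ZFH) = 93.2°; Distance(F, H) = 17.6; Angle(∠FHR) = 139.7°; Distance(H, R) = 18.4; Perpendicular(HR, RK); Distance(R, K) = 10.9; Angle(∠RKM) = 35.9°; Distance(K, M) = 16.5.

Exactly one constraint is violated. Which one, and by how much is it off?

Distance(K, M) = 16.5 — off by 4.00.

V = (0.00, 0.00) ✓; VZ at -43.80° ✓; |VZ| = 26.20 ✓; ∠(VZ, ZF) = 90.00° ✓; |ZF| = 27.80 ✓; ∠ZFH = 93.20° ✓; |FH| = 17.60 ✓; ∠FHR = 139.7° ✓; |HR| = 18.40 ✓; ∠(HR, RK) = 90.00° ✓; |RK| = 10.90 ✓; ∠RKM = 35.90° ✓; |KM| = 20.50 ✗.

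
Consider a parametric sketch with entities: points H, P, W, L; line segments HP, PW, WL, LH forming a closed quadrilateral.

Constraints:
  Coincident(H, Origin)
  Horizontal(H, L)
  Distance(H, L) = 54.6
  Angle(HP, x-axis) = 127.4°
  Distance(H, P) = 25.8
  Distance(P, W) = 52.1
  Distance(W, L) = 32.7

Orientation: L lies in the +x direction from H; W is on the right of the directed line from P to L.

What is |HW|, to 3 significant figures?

27.6

H is at the origin; H and L share the same y with |HL| = 54.6 and L in +x, so L = (54.6, 0). HP runs at 127.4° with |HP| = 25.8, so P = (-15.7, 20.5). W is determined by |PW| = 52.1 and |WL| = 32.7 together: it lies at the intersection of circle(P, 52.1) and circle(L, 32.7). With |PL| = 73.2, the foot of the radical line on PL is 47.8 from P and the perpendicular offset is √(52.1² − 47.8²) = 20.6. Taking the right-of-PL solution: W = (24.5, -12.7).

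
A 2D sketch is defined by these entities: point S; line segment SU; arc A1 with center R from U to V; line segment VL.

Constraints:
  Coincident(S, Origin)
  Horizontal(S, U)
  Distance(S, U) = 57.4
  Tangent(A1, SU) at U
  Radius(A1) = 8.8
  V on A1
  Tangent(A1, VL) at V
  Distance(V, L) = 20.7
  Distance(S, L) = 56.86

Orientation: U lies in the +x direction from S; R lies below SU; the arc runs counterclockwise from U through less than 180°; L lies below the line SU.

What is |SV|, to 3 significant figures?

49.4

Checks: |RV| = 8.800 ✓; ∠(RV, VL) = 90.00° ✓; |VL| = 20.70 ✓; |SL| = 56.86 ✓.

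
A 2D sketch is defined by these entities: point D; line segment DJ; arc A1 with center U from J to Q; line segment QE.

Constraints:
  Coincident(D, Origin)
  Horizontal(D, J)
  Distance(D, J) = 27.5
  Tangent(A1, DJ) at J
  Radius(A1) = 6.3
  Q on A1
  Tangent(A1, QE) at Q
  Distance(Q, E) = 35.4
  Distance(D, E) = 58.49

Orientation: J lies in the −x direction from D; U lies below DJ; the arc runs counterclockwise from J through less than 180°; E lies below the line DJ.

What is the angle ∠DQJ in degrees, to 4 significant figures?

28.58°

D is at the origin; DJ is horizontal with |DJ| = 27.5 and J on the −x side, so J = (-27.50, 0.000). Since A1 is tangent to DJ there, UJ ⟂ DJ, so U = J + (0, -6.3) = (-27.50, -6.300). Since UQ ⟂ QE (tangency), |UE| = √(6.3² + 35.4²) = 35.96 regardless of where Q sits on A1. So E lies on both circle(D, 58.49) and circle(U, 35.96); the below-DJ intersection is E = (-44.46, -38.00). Q is the foot of the tangent from E: Q = (-33.49, -4.348).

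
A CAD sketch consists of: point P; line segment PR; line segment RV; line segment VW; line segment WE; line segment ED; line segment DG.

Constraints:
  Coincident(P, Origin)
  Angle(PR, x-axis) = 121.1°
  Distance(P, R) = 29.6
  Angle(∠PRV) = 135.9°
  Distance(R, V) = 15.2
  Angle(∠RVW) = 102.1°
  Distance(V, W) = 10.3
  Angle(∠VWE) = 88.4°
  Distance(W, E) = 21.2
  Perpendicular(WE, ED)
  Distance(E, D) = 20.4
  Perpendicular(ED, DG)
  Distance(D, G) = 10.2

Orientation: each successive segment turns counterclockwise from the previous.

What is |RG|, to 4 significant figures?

8.468

P is at the origin; PR runs at 121.1° with length 29.6, so R = (-15.29, 25.35). ∠PRV = 135.9° gives RV at 165.2° from the x-axis; with |RV| = 15.2, V = (-29.99, 29.23). ∠RVW = 102.1° gives VW at -116.9° from the x-axis; with |VW| = 10.3, W = (-34.65, 20.04). ∠VWE = 88.4° gives WE at -25.30° from the x-axis; with |WE| = 21.2, E = (-15.48, 10.98). WE ⟂ ED, so ED runs at 64.70°; with |ED| = 20.4, D = (-6.761, 29.43). ED is perpendicular to DG, so DG runs at 154.7°; with |DG| = 10.2, G = (-15.98, 33.79). Then |RG| = |G − R| = 8.468.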